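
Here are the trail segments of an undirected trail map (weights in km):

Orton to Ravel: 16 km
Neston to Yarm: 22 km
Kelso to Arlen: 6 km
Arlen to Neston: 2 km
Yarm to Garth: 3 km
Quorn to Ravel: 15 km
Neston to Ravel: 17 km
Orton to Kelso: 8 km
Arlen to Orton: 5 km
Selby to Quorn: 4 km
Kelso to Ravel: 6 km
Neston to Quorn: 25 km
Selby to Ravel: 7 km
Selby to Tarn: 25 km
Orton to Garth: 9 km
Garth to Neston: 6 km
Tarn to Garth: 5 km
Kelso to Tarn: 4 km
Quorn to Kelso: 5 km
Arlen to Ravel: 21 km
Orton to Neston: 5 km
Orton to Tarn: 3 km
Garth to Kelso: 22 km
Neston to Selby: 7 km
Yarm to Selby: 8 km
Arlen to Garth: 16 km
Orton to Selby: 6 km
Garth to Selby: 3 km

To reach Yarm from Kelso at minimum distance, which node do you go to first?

Tarn

Enumerating some paths:
Kelso - Tarn - Garth - Yarm: 4+5+3 = 12
Kelso - Quorn - Selby - Garth - Yarm: 5+4+3+3 = 15
Kelso - Arlen - Neston - Garth - Yarm: 6+2+6+3 = 17
Cheapest is Kelso - Tarn - Garth - Yarm at 12 km.
So from Kelso the first move is to Tarn.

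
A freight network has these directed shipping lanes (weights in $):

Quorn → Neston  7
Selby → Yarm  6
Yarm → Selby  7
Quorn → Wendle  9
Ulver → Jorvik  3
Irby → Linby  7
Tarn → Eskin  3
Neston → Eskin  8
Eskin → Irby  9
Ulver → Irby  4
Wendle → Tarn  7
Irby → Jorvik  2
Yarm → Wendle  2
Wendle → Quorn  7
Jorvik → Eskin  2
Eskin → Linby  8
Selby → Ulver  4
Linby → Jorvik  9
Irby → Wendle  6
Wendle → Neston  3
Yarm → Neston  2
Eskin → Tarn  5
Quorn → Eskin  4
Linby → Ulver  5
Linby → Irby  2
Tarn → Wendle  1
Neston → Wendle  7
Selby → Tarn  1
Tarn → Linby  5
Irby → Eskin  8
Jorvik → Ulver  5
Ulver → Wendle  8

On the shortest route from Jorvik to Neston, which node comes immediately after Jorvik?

Eskin

Candidate routes:
Jorvik–Ulver–Wendle–Neston: 5+8+3 = 16
Jorvik–Ulver–Irby–Wendle–Neston: 5+4+6+3 = 18
Jorvik–Eskin–Tarn–Wendle–Neston: 2+5+1+3 = 11
Cheapest is Jorvik–Eskin–Tarn–Wendle–Neston at $11.
So from Jorvik the first move is to Eskin.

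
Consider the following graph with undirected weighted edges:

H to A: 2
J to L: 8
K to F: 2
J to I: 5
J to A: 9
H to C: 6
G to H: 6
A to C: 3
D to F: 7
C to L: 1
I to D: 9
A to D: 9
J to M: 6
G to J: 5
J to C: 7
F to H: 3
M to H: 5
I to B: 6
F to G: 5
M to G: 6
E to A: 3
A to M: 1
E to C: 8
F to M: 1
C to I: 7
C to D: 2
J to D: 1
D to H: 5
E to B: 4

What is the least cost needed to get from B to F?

Compare a few routes:
B–E–A–H–F: 4+3+2+3 = 12
B–E–A–M–F: 4+3+1+1 = 9
The minimum is 9 via B–E–A–M–F.

9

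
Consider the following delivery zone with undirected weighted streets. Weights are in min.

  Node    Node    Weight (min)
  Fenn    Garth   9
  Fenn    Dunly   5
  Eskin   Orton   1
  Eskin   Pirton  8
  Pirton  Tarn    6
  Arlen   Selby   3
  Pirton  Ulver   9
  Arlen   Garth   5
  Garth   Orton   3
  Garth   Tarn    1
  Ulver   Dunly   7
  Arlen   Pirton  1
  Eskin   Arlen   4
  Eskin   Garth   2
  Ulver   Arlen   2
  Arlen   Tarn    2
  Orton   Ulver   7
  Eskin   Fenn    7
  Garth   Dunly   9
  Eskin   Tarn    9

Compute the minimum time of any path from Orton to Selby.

8 min

Shortest distances from Orton:
Orton: 0
Eskin: 1  (via Orton)
Garth: 3  (via Orton)
Tarn: 4  (via Garth)
Arlen: 5  (via Eskin)
Pirton: 6  (via Arlen)
Ulver: 7  (via Orton)
Selby: 8  (via Arlen)
Shortest route: Orton–Eskin–Arlen–Selby = 8 min.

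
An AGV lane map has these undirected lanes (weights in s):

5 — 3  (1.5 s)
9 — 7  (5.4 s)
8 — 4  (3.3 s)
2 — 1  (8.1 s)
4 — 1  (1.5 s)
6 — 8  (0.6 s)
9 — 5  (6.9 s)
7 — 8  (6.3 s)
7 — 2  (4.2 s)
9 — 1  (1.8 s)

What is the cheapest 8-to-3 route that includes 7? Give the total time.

20.1 s

Best 8 to 7: 8 → 7 costing 6.3
Shortest 7→3: 7 → 9 → 5 → 3 = 13.8
Total via 7: 6.3 + 13.8 = 20.1 s.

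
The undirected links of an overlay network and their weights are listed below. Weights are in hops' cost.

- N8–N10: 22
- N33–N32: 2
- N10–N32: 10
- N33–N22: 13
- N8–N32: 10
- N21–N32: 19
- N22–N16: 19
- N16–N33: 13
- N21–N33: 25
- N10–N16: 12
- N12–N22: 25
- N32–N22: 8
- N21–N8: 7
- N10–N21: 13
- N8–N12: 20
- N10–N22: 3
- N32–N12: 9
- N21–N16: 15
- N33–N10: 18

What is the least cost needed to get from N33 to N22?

10 hops' cost

Candidate routes:
N33 - N22: 13 = 13
N33 - N32 - N10 - N22: 2+10+3 = 15
N33 - N32 - N22: 2+8 = 10
N33 - N10 - N22: 18+3 = 21
Cheapest is N33 - N32 - N22 at 10 hops' cost.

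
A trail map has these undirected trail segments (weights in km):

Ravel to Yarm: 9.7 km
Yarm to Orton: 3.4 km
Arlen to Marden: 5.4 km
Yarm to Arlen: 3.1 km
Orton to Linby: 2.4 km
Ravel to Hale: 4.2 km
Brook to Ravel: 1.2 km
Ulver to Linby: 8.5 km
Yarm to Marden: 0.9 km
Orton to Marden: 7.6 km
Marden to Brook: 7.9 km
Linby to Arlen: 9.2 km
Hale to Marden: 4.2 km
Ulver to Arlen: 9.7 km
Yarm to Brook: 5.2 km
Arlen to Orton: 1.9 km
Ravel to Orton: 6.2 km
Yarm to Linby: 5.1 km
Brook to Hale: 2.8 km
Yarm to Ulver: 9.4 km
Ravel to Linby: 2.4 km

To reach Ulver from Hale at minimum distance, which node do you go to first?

Candidate routes:
Hale–Ravel–Linby–Ulver: 4.2+2.4+8.5 = 15.1
Hale–Brook–Ravel–Linby–Ulver: 2.8+1.2+2.4+8.5 = 14.9
Hale–Marden–Yarm–Ulver: 4.2+0.9+9.4 = 14.5
Cheapest is Hale–Marden–Yarm–Ulver at 14.5 km.
So from Hale the first move is to Marden.

Marden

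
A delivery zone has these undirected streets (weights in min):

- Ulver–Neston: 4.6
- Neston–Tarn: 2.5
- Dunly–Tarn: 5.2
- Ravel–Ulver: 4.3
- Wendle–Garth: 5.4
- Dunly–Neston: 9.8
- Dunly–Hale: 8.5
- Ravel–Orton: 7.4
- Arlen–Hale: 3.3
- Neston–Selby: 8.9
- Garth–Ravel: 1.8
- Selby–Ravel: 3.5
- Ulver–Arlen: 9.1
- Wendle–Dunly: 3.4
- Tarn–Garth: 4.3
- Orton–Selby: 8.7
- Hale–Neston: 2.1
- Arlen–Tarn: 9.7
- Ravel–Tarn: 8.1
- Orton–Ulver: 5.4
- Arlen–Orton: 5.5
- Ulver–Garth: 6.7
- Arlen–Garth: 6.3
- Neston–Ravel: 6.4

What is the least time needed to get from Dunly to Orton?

Running Dijkstra from Dunly:
Dunly: 0
Wendle: 3.4  (via Dunly)
Tarn: 5.2  (via Dunly)
Neston: 7.7  (via Tarn)
Hale: 8.5  (via Dunly)
Garth: 8.8  (via Wendle)
Ravel: 10.6  (via Garth)
Arlen: 11.8  (via Hale)
Ulver: 12.3  (via Neston)
Selby: 14.1  (via Ravel)
Orton: 17.3  (via Arlen)
Shortest route: Dunly → Hale → Arlen → Orton = 17.3 min.

17.3 min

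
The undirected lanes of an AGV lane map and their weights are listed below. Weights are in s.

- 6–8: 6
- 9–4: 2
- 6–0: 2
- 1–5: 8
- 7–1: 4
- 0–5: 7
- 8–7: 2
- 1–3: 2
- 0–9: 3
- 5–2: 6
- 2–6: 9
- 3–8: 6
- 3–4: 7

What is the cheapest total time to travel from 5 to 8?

Settle nodes by increasing distance from 5:
5: 0
2: 6  (via 5)
0: 7  (via 5)
1: 8  (via 5)
6: 9  (via 0)
3: 10  (via 1)
9: 10  (via 0)
4: 12  (via 9)
7: 12  (via 1)
8: 14  (via 7)
Shortest route: 5 → 1 → 7 → 8 = 14 s.

14 s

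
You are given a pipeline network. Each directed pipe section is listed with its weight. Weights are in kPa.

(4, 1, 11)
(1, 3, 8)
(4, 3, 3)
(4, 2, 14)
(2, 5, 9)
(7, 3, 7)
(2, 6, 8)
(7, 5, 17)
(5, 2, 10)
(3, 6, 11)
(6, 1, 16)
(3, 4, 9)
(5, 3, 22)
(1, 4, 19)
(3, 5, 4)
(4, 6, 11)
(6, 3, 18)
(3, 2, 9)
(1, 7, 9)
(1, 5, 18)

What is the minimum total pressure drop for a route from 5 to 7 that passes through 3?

51 kPa

Shortest 5→3: 5–3 = 22
Shortest 3→7: 3–4–1–7 = 29
Total via 3: 22 + 29 = 51 kPa.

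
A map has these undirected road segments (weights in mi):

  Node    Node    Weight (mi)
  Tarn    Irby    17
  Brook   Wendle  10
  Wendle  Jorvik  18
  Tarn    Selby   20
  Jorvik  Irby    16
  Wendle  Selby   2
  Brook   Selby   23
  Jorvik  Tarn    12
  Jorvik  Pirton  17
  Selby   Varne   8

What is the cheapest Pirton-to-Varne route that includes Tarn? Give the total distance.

57 mi

Shortest Pirton→Tarn: Pirton–Jorvik–Tarn = 29
Best Tarn to Varne: Tarn–Selby–Varne costing 28
Total via Tarn: 29 + 28 = 57 mi.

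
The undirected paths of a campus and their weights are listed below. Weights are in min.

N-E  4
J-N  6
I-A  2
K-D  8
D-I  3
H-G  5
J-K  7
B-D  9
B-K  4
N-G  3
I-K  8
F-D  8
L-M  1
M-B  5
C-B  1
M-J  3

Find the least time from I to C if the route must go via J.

Shortest I→J: I–K–J = 15
Shortest J→C: J–M–B–C = 9
Total via J: 15 + 9 = 24 min.

24 min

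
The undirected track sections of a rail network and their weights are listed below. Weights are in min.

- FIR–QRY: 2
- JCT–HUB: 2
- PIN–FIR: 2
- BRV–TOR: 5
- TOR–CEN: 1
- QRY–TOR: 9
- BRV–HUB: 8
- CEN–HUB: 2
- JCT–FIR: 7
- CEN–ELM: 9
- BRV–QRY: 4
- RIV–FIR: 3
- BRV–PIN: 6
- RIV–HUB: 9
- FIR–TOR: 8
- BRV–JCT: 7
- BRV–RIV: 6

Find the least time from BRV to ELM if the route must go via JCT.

20 min

Shortest BRV→JCT: BRV–JCT = 7
Best JCT to ELM: JCT–HUB–CEN–ELM costing 13
Total via JCT: 7 + 13 = 20 min.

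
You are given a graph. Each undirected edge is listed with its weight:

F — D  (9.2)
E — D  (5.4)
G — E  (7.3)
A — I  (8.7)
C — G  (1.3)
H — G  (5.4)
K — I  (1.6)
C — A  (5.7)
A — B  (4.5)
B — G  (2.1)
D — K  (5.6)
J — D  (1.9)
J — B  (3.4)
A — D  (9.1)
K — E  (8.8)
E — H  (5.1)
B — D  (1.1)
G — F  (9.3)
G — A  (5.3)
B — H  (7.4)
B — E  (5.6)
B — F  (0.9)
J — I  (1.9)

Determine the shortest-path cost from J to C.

Candidate routes:
J - B - G - C: 3.4+2.1+1.3 = 6.8
J - D - B - G - C: 1.9+1.1+2.1+1.3 = 6.4
The minimum is 6.4 via J - D - B - G - C.

6.4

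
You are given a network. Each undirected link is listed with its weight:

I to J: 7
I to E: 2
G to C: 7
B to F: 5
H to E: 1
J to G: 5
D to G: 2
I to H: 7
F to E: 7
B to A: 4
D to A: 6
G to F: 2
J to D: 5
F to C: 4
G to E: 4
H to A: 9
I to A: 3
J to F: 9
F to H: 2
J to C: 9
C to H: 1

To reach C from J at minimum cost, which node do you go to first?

Enumerating some paths:
J - G - F - H - C: 5+2+2+1 = 10
J - G - F - C: 5+2+4 = 11
J - G - E - H - C: 5+4+1+1 = 11
J - C: 9 = 9
The minimum is 9 via J - C.
So from J the first move is to C.

C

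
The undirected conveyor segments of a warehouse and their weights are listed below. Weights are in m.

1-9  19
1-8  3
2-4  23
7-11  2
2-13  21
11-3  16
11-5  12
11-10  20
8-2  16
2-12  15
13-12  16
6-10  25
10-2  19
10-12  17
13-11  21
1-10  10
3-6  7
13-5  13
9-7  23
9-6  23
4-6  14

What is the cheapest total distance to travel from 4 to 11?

Enumerating some paths:
4 → 6 → 10 → 11: 14+25+20 = 59
4 → 6 → 3 → 11: 14+7+16 = 37
Cheapest is 4 → 6 → 3 → 11 at 37 m.

37 m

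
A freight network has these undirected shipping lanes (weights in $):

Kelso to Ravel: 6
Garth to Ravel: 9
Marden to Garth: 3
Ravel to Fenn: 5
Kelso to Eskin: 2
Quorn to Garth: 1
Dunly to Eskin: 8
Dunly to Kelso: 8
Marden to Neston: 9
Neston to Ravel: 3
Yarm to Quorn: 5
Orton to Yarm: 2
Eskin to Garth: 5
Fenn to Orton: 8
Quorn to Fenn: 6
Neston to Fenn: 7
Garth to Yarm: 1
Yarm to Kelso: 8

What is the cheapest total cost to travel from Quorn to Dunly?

Running Dijkstra from Quorn:
Quorn: 0
Garth: 1  (via Quorn)
Yarm: 2  (via Garth)
Orton: 4  (via Yarm)
Marden: 4  (via Garth)
Eskin: 6  (via Garth)
Fenn: 6  (via Quorn)
Kelso: 8  (via Eskin)
Ravel: 10  (via Garth)
Neston: 13  (via Marden)
Dunly: 14  (via Eskin)
Shortest route: Quorn → Garth → Eskin → Dunly = $14.

$14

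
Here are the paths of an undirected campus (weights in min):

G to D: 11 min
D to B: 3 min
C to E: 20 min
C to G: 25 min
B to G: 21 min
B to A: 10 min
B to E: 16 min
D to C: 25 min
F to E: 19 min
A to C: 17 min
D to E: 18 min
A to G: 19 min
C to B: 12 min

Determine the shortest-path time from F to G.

48 min

Running Dijkstra from F:
F: 0
E: 19  (via F)
B: 35  (via E)
D: 37  (via E)
C: 39  (via E)
A: 45  (via B)
G: 48  (via D)
Shortest route: F → E → D → G = 48 min.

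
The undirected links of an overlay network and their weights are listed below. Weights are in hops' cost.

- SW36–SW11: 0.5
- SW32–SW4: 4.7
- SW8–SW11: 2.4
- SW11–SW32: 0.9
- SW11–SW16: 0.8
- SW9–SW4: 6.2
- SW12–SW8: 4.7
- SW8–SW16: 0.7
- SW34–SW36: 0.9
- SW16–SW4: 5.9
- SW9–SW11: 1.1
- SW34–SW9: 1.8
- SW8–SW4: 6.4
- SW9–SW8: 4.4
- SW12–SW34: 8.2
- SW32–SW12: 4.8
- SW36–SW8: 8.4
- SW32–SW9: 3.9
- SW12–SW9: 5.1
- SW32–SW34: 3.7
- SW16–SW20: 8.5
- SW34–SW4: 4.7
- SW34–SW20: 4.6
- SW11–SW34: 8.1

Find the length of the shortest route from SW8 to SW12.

Enumerating some paths:
SW8 → SW11 → SW32 → SW12: 2.4+0.9+4.8 = 8.1
SW8 → SW16 → SW11 → SW32 → SW12: 0.7+0.8+0.9+4.8 = 7.2
SW8 → SW16 → SW11 → SW9 → SW12: 0.7+0.8+1.1+5.1 = 7.7
SW8 → SW12: 4.7 = 4.7
Cheapest is SW8 → SW12 at 4.7 hops' cost.

4.7 hops' cost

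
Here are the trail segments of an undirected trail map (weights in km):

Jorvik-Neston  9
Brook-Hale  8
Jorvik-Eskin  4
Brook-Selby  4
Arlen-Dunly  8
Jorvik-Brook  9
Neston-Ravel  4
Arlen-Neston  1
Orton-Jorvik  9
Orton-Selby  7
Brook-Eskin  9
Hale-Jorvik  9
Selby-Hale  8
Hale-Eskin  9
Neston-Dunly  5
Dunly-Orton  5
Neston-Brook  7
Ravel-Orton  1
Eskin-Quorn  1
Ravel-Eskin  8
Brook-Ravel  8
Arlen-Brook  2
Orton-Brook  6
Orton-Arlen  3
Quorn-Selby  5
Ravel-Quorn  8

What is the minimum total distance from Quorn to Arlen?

Settle nodes by increasing distance from Quorn:
Quorn: 0
Eskin: 1  (via Quorn)
Selby: 5  (via Quorn)
Jorvik: 5  (via Eskin)
Ravel: 8  (via Quorn)
Brook: 9  (via Selby)
Orton: 9  (via Ravel)
Hale: 10  (via Eskin)
Arlen: 11  (via Brook)
Shortest route: Quorn–Selby–Brook–Arlen = 11 km.

11 km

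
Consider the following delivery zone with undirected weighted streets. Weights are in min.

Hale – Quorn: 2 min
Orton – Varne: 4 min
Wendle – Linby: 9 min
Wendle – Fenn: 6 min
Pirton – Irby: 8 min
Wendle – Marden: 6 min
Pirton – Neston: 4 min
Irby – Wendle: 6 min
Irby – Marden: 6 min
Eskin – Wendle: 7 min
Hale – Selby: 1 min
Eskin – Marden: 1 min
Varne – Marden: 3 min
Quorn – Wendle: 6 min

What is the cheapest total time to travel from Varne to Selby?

18 min

Candidate routes:
Varne - Marden - Eskin - Wendle - Quorn - Hale - Selby: 3+1+7+6+2+1 = 20
Varne - Marden - Wendle - Quorn - Hale - Selby: 3+6+6+2+1 = 18
The minimum is 18 min via Varne - Marden - Wendle - Quorn - Hale - Selby.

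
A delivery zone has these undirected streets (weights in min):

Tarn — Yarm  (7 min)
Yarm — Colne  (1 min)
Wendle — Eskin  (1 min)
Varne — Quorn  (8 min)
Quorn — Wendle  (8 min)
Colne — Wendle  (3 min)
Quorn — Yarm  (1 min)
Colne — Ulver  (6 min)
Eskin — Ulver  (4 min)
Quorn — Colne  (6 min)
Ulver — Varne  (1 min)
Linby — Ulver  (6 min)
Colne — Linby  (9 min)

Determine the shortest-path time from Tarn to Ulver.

14 min

Enumerating some paths:
Tarn - Yarm - Colne - Ulver: 7+1+6 = 14
Tarn - Yarm - Colne - Wendle - Eskin - Ulver: 7+1+3+1+4 = 16
The minimum is 14 min via Tarn - Yarm - Colne - Ulver.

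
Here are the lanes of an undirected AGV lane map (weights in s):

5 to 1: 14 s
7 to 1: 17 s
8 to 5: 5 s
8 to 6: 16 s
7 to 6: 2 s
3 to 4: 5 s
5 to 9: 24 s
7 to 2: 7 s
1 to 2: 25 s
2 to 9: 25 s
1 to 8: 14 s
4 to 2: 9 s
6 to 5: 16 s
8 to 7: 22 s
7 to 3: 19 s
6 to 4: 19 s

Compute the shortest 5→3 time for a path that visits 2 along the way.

Best 5 to 2: 5 → 6 → 7 → 2 costing 25
Best 2 to 3: 2 → 4 → 3 costing 14
Total via 2: 25 + 14 = 39 s.

39 s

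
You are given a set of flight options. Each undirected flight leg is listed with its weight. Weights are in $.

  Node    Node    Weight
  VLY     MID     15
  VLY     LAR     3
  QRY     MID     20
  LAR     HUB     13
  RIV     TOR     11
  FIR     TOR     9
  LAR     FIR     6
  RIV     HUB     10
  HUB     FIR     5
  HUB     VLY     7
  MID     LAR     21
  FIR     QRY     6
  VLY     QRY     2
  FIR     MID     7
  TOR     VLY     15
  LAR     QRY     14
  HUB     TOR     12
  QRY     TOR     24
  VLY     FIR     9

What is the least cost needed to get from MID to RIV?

$22

Running Dijkstra from MID:
MID: 0
FIR: 7  (via MID)
HUB: 12  (via FIR)
QRY: 13  (via FIR)
LAR: 13  (via FIR)
VLY: 15  (via MID)
TOR: 16  (via FIR)
RIV: 22  (via HUB)
Shortest route: MID–FIR–HUB–RIV = $22.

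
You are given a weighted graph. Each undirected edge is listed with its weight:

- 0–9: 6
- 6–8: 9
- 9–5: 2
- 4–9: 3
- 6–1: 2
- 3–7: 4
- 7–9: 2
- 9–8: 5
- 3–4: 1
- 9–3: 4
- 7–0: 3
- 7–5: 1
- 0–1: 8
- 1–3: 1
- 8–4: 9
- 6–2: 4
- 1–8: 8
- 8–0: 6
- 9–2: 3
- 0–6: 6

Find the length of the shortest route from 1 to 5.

Shortest distances from 1:
1: 0
3: 1  (via 1)
4: 2  (via 3)
6: 2  (via 1)
7: 5  (via 3)
9: 5  (via 3)
2: 6  (via 6)
5: 6  (via 7)
Shortest route: 1–3–7–5 = 6.

6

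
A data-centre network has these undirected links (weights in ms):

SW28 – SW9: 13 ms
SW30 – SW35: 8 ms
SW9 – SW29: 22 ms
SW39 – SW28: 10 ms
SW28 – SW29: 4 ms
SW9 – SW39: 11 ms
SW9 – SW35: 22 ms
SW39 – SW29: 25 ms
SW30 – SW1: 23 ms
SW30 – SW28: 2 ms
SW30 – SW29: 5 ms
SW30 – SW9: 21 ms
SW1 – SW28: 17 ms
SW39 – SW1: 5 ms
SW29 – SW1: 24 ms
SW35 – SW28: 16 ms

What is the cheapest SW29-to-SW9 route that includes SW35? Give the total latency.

35 ms

Shortest SW29→SW35: SW29 → SW30 → SW35 = 13
Best SW35 to SW9: SW35 → SW9 costing 22
Total via SW35: 13 + 22 = 35 ms.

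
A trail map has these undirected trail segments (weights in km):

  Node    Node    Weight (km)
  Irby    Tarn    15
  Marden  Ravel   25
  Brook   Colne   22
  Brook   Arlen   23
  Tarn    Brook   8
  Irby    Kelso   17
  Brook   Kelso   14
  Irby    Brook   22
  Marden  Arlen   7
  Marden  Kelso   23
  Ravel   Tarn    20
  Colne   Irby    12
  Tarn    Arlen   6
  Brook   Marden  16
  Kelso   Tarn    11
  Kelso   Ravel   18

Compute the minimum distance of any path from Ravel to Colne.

47 km

Candidate routes:
Ravel - Kelso - Brook - Colne: 18+14+22 = 54
Ravel - Tarn - Brook - Colne: 20+8+22 = 50
Ravel - Kelso - Irby - Colne: 18+17+12 = 47
Ravel - Kelso - Tarn - Irby - Colne: 18+11+15+12 = 56
The minimum is 47 km via Ravel - Kelso - Irby - Colne.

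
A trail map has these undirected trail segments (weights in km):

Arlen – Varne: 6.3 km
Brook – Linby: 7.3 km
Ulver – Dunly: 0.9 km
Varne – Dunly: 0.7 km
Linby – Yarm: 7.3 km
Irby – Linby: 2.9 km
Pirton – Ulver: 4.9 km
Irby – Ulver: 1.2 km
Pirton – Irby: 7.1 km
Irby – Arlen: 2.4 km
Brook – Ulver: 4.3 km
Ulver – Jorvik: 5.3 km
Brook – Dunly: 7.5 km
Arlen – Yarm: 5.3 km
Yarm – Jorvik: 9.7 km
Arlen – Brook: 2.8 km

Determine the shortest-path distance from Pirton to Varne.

Candidate routes:
Pirton–Ulver–Dunly–Varne: 4.9+0.9+0.7 = 6.5
Pirton–Irby–Ulver–Dunly–Varne: 7.1+1.2+0.9+0.7 = 9.9
Pirton–Ulver–Irby–Arlen–Varne: 4.9+1.2+2.4+6.3 = 14.8
The minimum is 6.5 km via Pirton–Ulver–Dunly–Varne.

6.5 km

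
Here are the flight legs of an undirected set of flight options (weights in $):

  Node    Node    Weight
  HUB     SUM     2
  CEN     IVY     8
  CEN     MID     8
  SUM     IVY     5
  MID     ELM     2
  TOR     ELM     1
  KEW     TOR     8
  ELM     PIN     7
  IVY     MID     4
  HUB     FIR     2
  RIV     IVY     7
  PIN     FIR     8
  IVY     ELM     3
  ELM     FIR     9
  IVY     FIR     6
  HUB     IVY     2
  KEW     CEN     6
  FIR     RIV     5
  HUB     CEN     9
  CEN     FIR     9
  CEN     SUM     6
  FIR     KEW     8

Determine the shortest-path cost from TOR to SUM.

$8

Running Dijkstra from TOR:
TOR: 0
ELM: 1  (via TOR)
MID: 3  (via ELM)
IVY: 4  (via ELM)
HUB: 6  (via IVY)
SUM: 8  (via HUB)
Shortest route: TOR → ELM → IVY → HUB → SUM = $8.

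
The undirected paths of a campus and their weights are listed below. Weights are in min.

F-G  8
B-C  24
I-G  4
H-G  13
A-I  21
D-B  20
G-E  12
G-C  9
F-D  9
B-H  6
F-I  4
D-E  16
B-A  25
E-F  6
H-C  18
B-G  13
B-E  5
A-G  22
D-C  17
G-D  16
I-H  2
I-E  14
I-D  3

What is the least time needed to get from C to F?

Shortest distances from C:
C: 0
G: 9  (via C)
I: 13  (via G)
H: 15  (via I)
D: 16  (via I)
F: 17  (via G)
Shortest route: C–G–F = 17 min.

17 min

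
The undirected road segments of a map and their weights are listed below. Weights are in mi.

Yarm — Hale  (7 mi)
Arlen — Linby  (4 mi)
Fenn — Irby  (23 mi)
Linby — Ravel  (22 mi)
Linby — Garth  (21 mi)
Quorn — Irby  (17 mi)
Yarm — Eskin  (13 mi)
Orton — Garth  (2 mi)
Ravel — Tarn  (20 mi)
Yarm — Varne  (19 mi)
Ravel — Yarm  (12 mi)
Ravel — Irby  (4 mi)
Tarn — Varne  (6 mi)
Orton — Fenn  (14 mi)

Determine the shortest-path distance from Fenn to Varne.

Settle nodes by increasing distance from Fenn:
Fenn: 0
Orton: 14  (via Fenn)
Garth: 16  (via Orton)
Irby: 23  (via Fenn)
Ravel: 27  (via Irby)
Linby: 37  (via Garth)
Yarm: 39  (via Ravel)
Quorn: 40  (via Irby)
Arlen: 41  (via Linby)
Hale: 46  (via Yarm)
Tarn: 47  (via Ravel)
Eskin: 52  (via Yarm)
Varne: 53  (via Tarn)
Shortest route: Fenn → Irby → Ravel → Tarn → Varne = 53 mi.

53 mi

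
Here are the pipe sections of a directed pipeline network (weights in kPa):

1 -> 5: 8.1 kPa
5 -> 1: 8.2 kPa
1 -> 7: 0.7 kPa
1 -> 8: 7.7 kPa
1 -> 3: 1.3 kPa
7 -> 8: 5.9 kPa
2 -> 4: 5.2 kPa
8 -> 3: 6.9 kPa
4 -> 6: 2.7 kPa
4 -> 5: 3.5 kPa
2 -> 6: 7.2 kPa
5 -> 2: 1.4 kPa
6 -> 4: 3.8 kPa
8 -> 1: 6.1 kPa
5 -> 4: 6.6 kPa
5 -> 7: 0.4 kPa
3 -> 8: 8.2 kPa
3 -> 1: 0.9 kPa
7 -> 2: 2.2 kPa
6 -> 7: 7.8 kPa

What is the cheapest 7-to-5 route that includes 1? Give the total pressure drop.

20.1 kPa

Best 7 to 1: 7–8–1 costing 12
Shortest 1→5: 1–5 = 8.1
Total via 1: 12 + 8.1 = 20.1 kPa.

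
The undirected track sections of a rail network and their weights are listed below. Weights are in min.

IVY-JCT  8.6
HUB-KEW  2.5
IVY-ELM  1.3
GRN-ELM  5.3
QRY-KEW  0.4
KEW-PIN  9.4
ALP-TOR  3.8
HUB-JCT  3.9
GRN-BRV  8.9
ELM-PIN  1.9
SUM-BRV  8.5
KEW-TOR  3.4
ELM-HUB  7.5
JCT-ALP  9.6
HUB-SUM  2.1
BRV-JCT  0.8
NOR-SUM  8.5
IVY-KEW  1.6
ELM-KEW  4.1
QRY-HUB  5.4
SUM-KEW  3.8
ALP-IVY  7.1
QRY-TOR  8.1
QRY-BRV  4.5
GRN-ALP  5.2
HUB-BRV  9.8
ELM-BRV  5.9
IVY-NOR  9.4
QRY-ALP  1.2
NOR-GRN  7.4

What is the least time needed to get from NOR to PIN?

Running Dijkstra from NOR:
NOR: 0
GRN: 7.4  (via NOR)
SUM: 8.5  (via NOR)
IVY: 9.4  (via NOR)
HUB: 10.6  (via SUM)
ELM: 10.7  (via IVY)
KEW: 11  (via IVY)
QRY: 11.4  (via KEW)
PIN: 12.6  (via ELM)
Shortest route: NOR–IVY–ELM–PIN = 12.6 min.

12.6 min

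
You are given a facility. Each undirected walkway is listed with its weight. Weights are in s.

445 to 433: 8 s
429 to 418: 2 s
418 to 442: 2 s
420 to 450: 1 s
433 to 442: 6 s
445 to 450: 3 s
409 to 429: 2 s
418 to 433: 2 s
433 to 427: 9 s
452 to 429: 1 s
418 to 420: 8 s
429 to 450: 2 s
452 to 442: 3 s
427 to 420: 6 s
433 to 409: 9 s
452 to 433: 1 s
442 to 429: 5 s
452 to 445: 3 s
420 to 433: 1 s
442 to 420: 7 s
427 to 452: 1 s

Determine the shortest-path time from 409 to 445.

6 s

Settle nodes by increasing distance from 409:
409: 0
429: 2  (via 409)
452: 3  (via 429)
427: 4  (via 452)
433: 4  (via 452)
450: 4  (via 429)
418: 4  (via 429)
420: 5  (via 433)
442: 6  (via 452)
445: 6  (via 452)
Shortest route: 409 → 429 → 452 → 445 = 6 s.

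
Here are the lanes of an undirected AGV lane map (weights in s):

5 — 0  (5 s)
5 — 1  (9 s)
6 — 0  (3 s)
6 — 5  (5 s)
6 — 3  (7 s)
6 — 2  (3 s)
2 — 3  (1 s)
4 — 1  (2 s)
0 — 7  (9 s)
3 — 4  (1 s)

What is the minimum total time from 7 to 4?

17 s

Settle nodes by increasing distance from 7:
7: 0
0: 9  (via 7)
6: 12  (via 0)
5: 14  (via 0)
2: 15  (via 6)
3: 16  (via 2)
4: 17  (via 3)
Shortest route: 7 → 0 → 6 → 2 → 3 → 4 = 17 s.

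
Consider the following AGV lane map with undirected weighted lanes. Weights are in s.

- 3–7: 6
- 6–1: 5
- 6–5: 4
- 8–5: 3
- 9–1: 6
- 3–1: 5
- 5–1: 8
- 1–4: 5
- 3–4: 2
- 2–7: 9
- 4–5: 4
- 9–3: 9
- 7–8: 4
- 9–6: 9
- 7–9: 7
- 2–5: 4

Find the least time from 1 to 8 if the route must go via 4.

12 s

Best 1 to 4: 1 → 4 costing 5
Best 4 to 8: 4 → 5 → 8 costing 7
Total via 4: 5 + 7 = 12 s.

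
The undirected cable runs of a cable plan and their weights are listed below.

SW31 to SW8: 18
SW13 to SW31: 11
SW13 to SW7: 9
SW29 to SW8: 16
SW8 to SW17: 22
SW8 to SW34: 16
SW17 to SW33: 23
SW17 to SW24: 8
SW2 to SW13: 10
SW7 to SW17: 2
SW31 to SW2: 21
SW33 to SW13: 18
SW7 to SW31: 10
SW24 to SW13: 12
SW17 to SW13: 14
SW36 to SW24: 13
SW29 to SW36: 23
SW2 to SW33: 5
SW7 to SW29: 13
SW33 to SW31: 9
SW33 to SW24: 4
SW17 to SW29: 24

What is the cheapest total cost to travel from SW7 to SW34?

40

Settle nodes by increasing distance from SW7:
SW7: 0
SW17: 2  (via SW7)
SW13: 9  (via SW7)
SW31: 10  (via SW7)
SW24: 10  (via SW17)
SW29: 13  (via SW7)
SW33: 14  (via SW24)
SW2: 19  (via SW13)
SW36: 23  (via SW24)
SW8: 24  (via SW17)
SW34: 40  (via SW8)
Shortest route: SW7–SW17–SW8–SW34 = 40.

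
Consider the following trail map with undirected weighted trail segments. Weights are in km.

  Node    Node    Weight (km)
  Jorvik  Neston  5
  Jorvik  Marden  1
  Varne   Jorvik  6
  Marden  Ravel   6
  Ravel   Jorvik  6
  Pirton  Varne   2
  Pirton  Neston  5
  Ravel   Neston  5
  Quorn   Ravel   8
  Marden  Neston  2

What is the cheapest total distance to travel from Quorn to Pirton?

18 km

Compare a few routes:
Quorn - Ravel - Marden - Neston - Pirton: 8+6+2+5 = 21
Quorn - Ravel - Neston - Pirton: 8+5+5 = 18
Cheapest is Quorn - Ravel - Neston - Pirton at 18 km.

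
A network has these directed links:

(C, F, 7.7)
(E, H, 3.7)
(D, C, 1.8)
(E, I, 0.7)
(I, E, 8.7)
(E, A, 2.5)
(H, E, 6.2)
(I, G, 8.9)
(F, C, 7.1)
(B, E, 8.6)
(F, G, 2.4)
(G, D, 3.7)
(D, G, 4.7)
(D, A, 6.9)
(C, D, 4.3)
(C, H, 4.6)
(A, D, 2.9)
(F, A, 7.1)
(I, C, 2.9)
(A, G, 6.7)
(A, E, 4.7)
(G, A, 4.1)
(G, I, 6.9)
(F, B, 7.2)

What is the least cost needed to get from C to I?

Enumerating some paths:
C - D - G - I: 4.3+4.7+6.9 = 15.9
C - H - E - I: 4.6+6.2+0.7 = 11.5
Cheapest is C - H - E - I at 11.5.

11.5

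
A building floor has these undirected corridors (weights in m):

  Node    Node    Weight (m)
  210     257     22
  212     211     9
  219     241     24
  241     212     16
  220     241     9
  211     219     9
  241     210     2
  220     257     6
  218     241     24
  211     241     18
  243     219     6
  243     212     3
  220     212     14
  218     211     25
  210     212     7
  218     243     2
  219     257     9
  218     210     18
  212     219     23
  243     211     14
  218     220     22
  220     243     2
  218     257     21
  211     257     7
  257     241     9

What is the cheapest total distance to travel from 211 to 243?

12 m

Shortest distances from 211:
211: 0
257: 7  (via 211)
212: 9  (via 211)
219: 9  (via 211)
243: 12  (via 212)
Shortest route: 211–212–243 = 12 m.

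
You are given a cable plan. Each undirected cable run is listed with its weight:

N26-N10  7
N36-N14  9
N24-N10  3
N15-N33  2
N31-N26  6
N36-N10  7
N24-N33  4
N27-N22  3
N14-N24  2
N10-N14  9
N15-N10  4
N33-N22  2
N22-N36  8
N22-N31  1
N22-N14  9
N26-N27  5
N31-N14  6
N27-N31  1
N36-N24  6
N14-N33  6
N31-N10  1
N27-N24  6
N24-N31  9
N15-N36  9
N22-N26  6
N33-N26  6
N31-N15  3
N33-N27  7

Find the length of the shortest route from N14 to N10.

Enumerating some paths:
N14–N10: 9 = 9
N14–N24–N33–N22–N31–N10: 2+4+2+1+1 = 10
N14–N31–N10: 6+1 = 7
N14–N24–N10: 2+3 = 5
Cheapest is N14–N24–N10 at 5.

5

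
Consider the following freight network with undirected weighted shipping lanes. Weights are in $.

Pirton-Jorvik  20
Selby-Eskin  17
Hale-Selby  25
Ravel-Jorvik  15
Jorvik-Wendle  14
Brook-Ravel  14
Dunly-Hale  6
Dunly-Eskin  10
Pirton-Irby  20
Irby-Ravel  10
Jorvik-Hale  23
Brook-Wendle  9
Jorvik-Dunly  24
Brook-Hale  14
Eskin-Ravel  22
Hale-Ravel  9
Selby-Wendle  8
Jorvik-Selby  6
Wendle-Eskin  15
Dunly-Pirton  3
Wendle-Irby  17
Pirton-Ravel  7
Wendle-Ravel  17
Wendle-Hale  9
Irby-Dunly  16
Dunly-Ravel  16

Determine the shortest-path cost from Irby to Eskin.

$26

Compare a few routes:
Irby → Dunly → Eskin: 16+10 = 26
Irby → Ravel → Pirton → Dunly → Eskin: 10+7+3+10 = 30
The minimum is $26 via Irby → Dunly → Eskin.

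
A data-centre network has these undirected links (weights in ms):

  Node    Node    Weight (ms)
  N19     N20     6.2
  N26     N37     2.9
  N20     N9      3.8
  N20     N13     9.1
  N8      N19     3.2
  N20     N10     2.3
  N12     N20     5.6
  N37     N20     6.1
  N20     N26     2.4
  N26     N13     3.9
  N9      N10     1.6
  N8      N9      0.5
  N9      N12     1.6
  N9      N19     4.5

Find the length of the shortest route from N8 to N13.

10.6 ms

Running Dijkstra from N8:
N8: 0
N9: 0.5  (via N8)
N10: 2.1  (via N9)
N12: 2.1  (via N9)
N19: 3.2  (via N8)
N20: 4.3  (via N9)
N26: 6.7  (via N20)
N37: 9.6  (via N26)
N13: 10.6  (via N26)
Shortest route: N8 → N9 → N20 → N26 → N13 = 10.6 ms.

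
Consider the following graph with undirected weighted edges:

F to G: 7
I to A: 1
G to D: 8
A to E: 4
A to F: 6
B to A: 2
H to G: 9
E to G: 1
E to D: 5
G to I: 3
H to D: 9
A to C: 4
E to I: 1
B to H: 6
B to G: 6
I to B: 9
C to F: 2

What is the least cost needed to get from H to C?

12

Settle nodes by increasing distance from H:
H: 0
B: 6  (via H)
A: 8  (via B)
D: 9  (via H)
G: 9  (via H)
I: 9  (via A)
E: 10  (via G)
C: 12  (via A)
Shortest route: H → B → A → C = 12.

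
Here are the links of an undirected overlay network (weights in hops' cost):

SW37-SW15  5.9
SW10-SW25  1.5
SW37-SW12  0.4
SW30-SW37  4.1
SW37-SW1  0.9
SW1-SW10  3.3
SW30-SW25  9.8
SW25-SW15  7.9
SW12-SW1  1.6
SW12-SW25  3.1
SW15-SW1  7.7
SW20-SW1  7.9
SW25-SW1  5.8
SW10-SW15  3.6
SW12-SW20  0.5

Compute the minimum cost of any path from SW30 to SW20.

5 hops' cost

Settle nodes by increasing distance from SW30:
SW30: 0
SW37: 4.1  (via SW30)
SW12: 4.5  (via SW37)
SW20: 5  (via SW12)
Shortest route: SW30–SW37–SW12–SW20 = 5 hops' cost.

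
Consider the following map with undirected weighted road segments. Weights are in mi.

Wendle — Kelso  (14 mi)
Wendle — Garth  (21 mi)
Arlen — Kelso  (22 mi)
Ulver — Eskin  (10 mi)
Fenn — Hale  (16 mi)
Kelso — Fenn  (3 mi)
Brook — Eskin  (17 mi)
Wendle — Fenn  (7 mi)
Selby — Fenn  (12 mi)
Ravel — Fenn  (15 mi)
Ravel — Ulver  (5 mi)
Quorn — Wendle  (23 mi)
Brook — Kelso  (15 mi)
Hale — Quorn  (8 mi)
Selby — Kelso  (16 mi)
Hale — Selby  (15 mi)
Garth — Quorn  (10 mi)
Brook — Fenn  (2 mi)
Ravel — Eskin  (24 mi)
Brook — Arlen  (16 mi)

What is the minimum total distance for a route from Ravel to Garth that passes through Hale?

49 mi

Best Ravel to Hale: Ravel–Fenn–Hale costing 31
Best Hale to Garth: Hale–Quorn–Garth costing 18
Total via Hale: 31 + 18 = 49 mi.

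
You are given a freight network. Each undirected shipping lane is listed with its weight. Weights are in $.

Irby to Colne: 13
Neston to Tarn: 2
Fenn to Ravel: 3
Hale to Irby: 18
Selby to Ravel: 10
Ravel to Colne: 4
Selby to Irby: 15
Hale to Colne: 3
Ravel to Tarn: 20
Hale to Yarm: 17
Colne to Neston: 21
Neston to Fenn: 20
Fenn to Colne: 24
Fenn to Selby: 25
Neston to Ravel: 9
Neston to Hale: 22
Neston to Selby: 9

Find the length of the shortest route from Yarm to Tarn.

Enumerating some paths:
Yarm → Hale → Neston → Tarn: 17+22+2 = 41
Yarm → Hale → Colne → Ravel → Neston → Tarn: 17+3+4+9+2 = 35
Yarm → Hale → Colne → Neston → Tarn: 17+3+21+2 = 43
The minimum is $35 via Yarm → Hale → Colne → Ravel → Neston → Tarn.

$35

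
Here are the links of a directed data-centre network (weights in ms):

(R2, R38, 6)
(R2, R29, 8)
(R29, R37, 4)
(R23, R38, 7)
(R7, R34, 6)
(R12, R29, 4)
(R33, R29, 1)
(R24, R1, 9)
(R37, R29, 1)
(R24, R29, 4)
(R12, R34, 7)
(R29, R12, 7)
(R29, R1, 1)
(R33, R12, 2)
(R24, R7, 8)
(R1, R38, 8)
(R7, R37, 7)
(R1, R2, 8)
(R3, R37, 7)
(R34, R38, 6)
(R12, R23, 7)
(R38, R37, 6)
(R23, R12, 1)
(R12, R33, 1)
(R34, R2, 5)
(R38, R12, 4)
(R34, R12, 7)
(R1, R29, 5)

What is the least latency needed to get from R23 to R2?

Enumerating some paths:
R23 - R12 - R29 - R1 - R2: 1+4+1+8 = 14
R23 - R12 - R33 - R29 - R1 - R2: 1+1+1+1+8 = 12
R23 - R12 - R34 - R2: 1+7+5 = 13
The minimum is 12 ms via R23 - R12 - R33 - R29 - R1 - R2.

12 ms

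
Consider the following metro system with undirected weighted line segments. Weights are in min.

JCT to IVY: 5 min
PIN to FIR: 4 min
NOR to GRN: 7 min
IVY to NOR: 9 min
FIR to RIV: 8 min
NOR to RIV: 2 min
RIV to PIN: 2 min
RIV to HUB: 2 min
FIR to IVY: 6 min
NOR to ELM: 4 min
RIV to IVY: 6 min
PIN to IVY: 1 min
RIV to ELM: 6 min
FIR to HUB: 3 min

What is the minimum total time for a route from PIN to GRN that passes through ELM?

19 min

Best PIN to ELM: PIN–RIV–ELM costing 8
Shortest ELM→GRN: ELM–NOR–GRN = 11
Total via ELM: 8 + 11 = 19 min.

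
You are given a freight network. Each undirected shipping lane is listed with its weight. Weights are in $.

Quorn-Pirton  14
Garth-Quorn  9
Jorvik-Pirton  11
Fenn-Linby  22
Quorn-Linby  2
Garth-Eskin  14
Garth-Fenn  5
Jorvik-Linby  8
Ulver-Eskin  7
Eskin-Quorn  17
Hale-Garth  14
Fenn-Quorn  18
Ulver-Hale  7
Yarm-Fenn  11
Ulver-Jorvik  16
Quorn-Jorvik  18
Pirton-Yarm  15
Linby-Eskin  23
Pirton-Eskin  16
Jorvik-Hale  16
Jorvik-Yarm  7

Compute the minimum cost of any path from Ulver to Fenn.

Shortest distances from Ulver:
Ulver: 0
Eskin: 7  (via Ulver)
Hale: 7  (via Ulver)
Jorvik: 16  (via Ulver)
Garth: 21  (via Eskin)
Pirton: 23  (via Eskin)
Yarm: 23  (via Jorvik)
Linby: 24  (via Jorvik)
Quorn: 24  (via Eskin)
Fenn: 26  (via Garth)
Shortest route: Ulver–Eskin–Garth–Fenn = $26.

$26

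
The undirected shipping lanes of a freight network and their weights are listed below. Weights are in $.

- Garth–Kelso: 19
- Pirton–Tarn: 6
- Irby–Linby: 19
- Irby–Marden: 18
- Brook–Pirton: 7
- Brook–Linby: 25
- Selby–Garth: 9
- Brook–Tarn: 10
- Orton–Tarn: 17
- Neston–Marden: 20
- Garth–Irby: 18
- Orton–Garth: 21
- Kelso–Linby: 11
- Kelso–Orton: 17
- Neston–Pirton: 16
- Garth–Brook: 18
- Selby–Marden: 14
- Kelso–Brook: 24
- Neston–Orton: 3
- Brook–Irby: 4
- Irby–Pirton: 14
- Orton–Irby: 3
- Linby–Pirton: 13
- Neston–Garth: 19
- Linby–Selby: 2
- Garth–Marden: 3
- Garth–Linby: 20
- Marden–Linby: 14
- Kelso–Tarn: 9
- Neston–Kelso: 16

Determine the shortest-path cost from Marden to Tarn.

$31

Running Dijkstra from Marden:
Marden: 0
Garth: 3  (via Marden)
Selby: 12  (via Garth)
Linby: 14  (via Marden)
Irby: 18  (via Marden)
Neston: 20  (via Marden)
Orton: 21  (via Irby)
Brook: 21  (via Garth)
Kelso: 22  (via Garth)
Pirton: 27  (via Linby)
Tarn: 31  (via Brook)
Shortest route: Marden–Garth–Brook–Tarn = $31.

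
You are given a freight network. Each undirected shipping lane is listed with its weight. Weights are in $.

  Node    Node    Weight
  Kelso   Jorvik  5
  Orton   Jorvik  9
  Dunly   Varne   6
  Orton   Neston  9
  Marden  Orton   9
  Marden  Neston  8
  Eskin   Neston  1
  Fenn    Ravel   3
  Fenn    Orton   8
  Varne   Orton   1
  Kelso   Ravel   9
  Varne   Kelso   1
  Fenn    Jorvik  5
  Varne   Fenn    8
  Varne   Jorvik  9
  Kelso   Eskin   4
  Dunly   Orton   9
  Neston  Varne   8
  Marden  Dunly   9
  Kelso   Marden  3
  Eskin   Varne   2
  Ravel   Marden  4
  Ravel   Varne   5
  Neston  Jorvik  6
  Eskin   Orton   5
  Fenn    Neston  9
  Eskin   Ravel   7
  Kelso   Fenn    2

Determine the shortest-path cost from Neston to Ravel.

Compare a few routes:
Neston - Eskin - Ravel: 1+7 = 8
Neston - Eskin - Varne - Kelso - Fenn - Ravel: 1+2+1+2+3 = 9
Cheapest is Neston - Eskin - Ravel at $8.

$8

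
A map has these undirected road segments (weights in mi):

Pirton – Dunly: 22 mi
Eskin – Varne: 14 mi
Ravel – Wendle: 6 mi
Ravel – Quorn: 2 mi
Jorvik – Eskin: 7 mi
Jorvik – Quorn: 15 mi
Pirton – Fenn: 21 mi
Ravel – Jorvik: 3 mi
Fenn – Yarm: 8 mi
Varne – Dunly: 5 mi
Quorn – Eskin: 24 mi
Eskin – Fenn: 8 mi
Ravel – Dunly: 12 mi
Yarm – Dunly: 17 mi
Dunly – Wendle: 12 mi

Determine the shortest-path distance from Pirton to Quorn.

Running Dijkstra from Pirton:
Pirton: 0
Fenn: 21  (via Pirton)
Dunly: 22  (via Pirton)
Varne: 27  (via Dunly)
Yarm: 29  (via Fenn)
Eskin: 29  (via Fenn)
Wendle: 34  (via Dunly)
Ravel: 34  (via Dunly)
Jorvik: 36  (via Eskin)
Quorn: 36  (via Ravel)
Shortest route: Pirton → Dunly → Ravel → Quorn = 36 mi.

36 mi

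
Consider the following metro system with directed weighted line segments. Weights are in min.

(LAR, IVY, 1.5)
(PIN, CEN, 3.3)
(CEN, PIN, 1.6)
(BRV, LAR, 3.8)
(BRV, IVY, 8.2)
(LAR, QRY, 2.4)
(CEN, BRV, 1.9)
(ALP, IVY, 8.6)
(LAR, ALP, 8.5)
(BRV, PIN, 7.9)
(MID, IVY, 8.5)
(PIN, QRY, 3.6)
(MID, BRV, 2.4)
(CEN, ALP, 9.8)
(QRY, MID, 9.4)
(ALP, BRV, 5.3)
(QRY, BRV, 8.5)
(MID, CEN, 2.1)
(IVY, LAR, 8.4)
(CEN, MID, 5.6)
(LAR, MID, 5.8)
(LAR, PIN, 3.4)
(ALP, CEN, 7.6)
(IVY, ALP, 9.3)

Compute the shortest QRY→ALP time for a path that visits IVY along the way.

23.1 min

Shortest QRY→IVY: QRY–BRV–LAR–IVY = 13.8
Best IVY to ALP: IVY–ALP costing 9.3
Total via IVY: 13.8 + 9.3 = 23.1 min.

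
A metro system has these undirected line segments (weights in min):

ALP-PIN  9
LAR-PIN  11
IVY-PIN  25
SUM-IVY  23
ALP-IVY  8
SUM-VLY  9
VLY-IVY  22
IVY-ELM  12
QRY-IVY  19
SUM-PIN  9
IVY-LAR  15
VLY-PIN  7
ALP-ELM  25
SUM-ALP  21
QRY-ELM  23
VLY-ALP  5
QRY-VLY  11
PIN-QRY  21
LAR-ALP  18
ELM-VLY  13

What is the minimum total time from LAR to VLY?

18 min

Compare a few routes:
LAR → ALP → VLY: 18+5 = 23
LAR → PIN → VLY: 11+7 = 18
Cheapest is LAR → PIN → VLY at 18 min.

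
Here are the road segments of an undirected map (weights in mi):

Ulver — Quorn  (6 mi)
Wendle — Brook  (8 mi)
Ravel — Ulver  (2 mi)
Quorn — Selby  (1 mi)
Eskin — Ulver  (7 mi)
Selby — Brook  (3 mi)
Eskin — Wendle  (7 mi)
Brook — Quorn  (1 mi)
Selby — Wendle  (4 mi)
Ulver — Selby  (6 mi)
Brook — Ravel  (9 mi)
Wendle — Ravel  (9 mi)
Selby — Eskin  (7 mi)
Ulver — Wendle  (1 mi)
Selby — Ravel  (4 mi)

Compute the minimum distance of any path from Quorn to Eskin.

8 mi

Running Dijkstra from Quorn:
Quorn: 0
Brook: 1  (via Quorn)
Selby: 1  (via Quorn)
Ravel: 5  (via Selby)
Wendle: 5  (via Selby)
Ulver: 6  (via Quorn)
Eskin: 8  (via Selby)
Shortest route: Quorn → Selby → Eskin = 8 mi.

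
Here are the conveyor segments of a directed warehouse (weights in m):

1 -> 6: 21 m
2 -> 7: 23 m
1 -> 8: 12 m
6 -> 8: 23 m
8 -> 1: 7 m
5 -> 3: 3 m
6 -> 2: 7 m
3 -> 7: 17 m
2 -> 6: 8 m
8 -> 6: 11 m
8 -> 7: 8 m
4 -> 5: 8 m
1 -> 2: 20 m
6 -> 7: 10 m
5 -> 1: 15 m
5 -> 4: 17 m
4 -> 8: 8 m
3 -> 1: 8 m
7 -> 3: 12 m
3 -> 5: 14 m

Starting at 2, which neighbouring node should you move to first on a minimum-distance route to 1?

Compare a few routes:
2 → 6 → 7 → 3 → 1: 8+10+12+8 = 38
2 → 7 → 3 → 1: 23+12+8 = 43
Cheapest is 2 → 6 → 7 → 3 → 1 at 38 m.
So from 2 the first move is to 6.

6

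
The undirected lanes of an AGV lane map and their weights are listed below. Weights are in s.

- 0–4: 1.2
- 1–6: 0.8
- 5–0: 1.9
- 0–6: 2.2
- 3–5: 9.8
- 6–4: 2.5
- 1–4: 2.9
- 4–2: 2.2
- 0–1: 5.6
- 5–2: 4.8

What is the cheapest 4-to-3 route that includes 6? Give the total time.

16.4 s

Shortest 4→6: 4 → 6 = 2.5
Shortest 6→3: 6 → 0 → 5 → 3 = 13.9
Total via 6: 2.5 + 13.9 = 16.4 s.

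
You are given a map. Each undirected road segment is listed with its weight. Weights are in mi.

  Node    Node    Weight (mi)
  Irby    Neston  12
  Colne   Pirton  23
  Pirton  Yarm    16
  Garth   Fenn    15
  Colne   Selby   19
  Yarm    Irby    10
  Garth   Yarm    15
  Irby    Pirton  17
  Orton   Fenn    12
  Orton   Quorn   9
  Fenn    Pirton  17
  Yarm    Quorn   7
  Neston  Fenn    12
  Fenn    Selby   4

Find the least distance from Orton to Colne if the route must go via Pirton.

Shortest Orton→Pirton: Orton → Fenn → Pirton = 29
Best Pirton to Colne: Pirton → Colne costing 23
Total via Pirton: 29 + 23 = 52 mi.

52 mi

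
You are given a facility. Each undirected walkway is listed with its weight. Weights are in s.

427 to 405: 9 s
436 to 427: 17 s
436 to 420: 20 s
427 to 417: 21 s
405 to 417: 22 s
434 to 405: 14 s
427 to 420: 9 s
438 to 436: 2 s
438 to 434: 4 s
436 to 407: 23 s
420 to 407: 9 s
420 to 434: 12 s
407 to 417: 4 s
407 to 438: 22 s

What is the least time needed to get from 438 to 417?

26 s

Shortest distances from 438:
438: 0
436: 2  (via 438)
434: 4  (via 438)
420: 16  (via 434)
405: 18  (via 434)
427: 19  (via 436)
407: 22  (via 438)
417: 26  (via 407)
Shortest route: 438–407–417 = 26 s.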